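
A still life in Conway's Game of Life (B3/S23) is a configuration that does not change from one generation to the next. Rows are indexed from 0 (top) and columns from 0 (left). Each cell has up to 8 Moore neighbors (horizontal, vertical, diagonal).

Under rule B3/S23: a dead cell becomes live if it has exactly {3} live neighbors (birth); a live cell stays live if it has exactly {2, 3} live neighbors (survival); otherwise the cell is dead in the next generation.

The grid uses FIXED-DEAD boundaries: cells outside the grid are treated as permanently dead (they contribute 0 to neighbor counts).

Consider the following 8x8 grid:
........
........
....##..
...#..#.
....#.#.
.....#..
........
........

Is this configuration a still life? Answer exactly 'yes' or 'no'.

Compute generation 1 and compare to generation 0 (given above):
Generation 1:
........
........
....##..
...#..#.
....#.#.
.....#..
........
........
The grids are IDENTICAL -> still life.

Answer: yes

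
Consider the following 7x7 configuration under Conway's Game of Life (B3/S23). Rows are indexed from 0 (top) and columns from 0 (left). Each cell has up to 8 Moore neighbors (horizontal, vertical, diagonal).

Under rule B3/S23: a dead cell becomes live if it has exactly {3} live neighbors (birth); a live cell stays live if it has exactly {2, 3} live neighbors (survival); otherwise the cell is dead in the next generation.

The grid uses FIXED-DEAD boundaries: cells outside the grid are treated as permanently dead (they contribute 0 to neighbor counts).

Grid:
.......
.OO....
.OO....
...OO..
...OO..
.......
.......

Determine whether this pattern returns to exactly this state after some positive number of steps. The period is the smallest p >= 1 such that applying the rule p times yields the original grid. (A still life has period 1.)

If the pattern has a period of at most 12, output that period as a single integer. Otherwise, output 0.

Answer: 2

Derivation:
Simulating and comparing each generation to the original:
Gen 0 (original, given above): 8 live cells
Gen 1: 6 live cells, differs from original
Gen 2: 8 live cells, MATCHES original -> period = 2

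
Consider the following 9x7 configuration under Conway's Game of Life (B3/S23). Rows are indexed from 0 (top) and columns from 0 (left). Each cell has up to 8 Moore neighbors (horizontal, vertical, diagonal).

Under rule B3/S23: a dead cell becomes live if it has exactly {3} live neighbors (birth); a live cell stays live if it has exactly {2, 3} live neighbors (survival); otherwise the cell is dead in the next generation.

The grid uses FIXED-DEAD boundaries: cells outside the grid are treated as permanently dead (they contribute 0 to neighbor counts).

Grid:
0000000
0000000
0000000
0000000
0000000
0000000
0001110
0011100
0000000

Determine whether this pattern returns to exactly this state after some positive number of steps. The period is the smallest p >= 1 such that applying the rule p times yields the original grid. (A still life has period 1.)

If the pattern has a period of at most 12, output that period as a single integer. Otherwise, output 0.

Simulating and comparing each generation to the original:
Gen 0 (original, given above): 6 live cells
Gen 1: 6 live cells, differs from original
Gen 2: 6 live cells, MATCHES original -> period = 2

Answer: 2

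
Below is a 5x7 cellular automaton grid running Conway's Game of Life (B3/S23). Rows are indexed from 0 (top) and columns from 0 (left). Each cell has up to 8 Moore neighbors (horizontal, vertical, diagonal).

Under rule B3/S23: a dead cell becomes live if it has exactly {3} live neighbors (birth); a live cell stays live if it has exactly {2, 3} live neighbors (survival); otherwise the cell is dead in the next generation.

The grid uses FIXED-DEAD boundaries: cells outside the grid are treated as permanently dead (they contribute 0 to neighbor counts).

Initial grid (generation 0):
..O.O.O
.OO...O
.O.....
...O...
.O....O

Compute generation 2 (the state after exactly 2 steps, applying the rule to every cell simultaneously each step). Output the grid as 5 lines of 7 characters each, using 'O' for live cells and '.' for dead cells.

Simulating step by step:
Generation 0 (given above): 10 live cells
Generation 1: 10 live cells
.OOO.O.
.OOO.O.
.O.....
..O....
.......
Generation 2: 6 live cells
(generation 2 grid is the final answer)

Answer: .O.O...
O..O...
.O.O...
.......
.......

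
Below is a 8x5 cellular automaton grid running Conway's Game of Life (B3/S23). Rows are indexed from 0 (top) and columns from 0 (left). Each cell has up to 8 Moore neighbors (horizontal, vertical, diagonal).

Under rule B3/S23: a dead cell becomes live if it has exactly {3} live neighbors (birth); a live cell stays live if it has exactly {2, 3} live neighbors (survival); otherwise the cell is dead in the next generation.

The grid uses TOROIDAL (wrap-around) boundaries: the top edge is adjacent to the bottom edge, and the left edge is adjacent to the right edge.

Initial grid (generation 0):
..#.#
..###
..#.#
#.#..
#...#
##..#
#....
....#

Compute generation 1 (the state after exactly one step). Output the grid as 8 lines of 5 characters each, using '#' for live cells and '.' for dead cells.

Simulating step by step:
Generation 0 (given above): 16 live cells
Generation 1: 17 live cells
(generation 1 grid is the final answer)

Answer: #.#.#
###.#
#.#.#
#....
...#.
.#...
.#...
#..##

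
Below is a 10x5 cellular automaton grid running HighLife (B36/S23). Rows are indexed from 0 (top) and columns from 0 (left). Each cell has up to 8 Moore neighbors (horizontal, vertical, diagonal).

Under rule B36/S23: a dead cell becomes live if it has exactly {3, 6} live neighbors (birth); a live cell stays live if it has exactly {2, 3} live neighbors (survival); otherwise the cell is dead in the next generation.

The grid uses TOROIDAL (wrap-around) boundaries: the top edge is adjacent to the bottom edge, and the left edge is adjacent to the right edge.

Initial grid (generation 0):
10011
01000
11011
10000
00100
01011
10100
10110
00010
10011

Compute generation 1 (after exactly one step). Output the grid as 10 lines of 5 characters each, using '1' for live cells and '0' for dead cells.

Simulating step by step:
Generation 0 (given above): 22 live cells
Generation 1: 29 live cells
(generation 1 grid is the final answer)

Answer: 01110
11001
01101
10110
11111
11011
10000
00110
11001
10100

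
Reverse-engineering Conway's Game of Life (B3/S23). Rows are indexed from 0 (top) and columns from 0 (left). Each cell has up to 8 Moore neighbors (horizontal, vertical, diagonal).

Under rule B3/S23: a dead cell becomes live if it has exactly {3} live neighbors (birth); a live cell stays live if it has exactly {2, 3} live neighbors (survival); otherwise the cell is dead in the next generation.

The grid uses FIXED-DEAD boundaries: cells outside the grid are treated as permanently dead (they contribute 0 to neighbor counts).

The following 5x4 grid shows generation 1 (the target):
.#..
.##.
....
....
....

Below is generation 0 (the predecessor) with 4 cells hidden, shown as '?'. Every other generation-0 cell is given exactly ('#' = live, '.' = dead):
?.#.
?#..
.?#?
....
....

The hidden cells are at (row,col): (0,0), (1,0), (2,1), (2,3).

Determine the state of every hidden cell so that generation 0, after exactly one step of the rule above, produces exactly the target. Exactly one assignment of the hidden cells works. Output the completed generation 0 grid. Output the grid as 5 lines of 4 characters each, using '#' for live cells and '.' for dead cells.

Answer: #.#.
.#..
..#.
....
....

Derivation:
Hidden generation-0 cells (in order): (0,0), (1,0), (2,1), (2,3).
A hidden cell only influences target cells in its own 3x3 neighborhood. Try each of the 2^4 = 16 assignments, step the completed generation 0 forward once under B3/S23, and compare with the target:
  (0,0)=. (1,0)=. (2,1)=. (2,3)=. -> step gives (0,1)='.' but target has '#' -> reject
  (0,0)=. (1,0)=. (2,1)=. (2,3)=# -> step gives (0,1)='.' but target has '#' -> reject
  (0,0)=. (1,0)=. (2,1)=# (2,3)=. -> step gives (0,1)='.' but target has '#' -> reject
  (0,0)=. (1,0)=. (2,1)=# (2,3)=# -> step gives (0,1)='.' but target has '#' -> reject
  (0,0)=. (1,0)=# (2,1)=. (2,3)=. -> step gives (2,1)='#' but target has '.' -> reject
  (0,0)=. (1,0)=# (2,1)=. (2,3)=# -> step gives (1,2)='.' but target has '#' -> reject
  (0,0)=. (1,0)=# (2,1)=# (2,3)=. -> step gives (1,0)='#' but target has '.' -> reject
  (0,0)=. (1,0)=# (2,1)=# (2,3)=# -> step gives (1,0)='#' but target has '.' -> reject
  (0,0)=# (1,0)=. (2,1)=. (2,3)=. -> step reproduces the target at every cell -> ACCEPT
  (0,0)=# (1,0)=. (2,1)=. (2,3)=# -> step gives (1,2)='.' but target has '#' -> reject
  (0,0)=# (1,0)=. (2,1)=# (2,3)=. -> step gives (1,0)='#' but target has '.' -> reject
  (0,0)=# (1,0)=. (2,1)=# (2,3)=# -> step gives (1,0)='#' but target has '.' -> reject
  (0,0)=# (1,0)=# (2,1)=. (2,3)=. -> step gives (0,0)='#' but target has '.' -> reject
  (0,0)=# (1,0)=# (2,1)=. (2,3)=# -> step gives (0,0)='#' but target has '.' -> reject
  (0,0)=# (1,0)=# (2,1)=# (2,3)=. -> step gives (0,0)='#' but target has '.' -> reject
  (0,0)=# (1,0)=# (2,1)=# (2,3)=# -> step gives (0,0)='#' but target has '.' -> reject
Unique solution: (0,0)=live, (1,0)=dead, (2,1)=dead, (2,3)=dead.
Check: live-neighbor counts of every cell in the completed generation 0:
1311
2332
1211
0111
0000
Applying B3/S23 to generation 0 with these counts gives:
.#..
.##.
....
....
....
which matches the target exactly.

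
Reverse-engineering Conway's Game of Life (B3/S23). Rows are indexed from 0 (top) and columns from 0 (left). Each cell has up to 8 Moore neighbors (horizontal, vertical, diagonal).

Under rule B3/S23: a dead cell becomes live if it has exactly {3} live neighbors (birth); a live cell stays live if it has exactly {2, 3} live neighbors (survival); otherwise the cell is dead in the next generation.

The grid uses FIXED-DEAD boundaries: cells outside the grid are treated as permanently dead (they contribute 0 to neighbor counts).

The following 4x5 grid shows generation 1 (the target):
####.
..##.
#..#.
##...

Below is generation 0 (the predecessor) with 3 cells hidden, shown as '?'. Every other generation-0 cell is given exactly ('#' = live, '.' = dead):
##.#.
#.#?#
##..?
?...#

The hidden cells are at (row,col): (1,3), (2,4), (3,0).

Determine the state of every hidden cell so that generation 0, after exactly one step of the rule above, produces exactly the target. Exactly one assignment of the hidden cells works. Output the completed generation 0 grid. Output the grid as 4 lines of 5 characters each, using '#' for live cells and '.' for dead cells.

Answer: ##.#.
#.#.#
##...
#...#

Derivation:
Hidden generation-0 cells (in order): (1,3), (2,4), (3,0).
A hidden cell only influences target cells in its own 3x3 neighborhood. Try each of the 2^3 = 8 assignments, step the completed generation 0 forward once under B3/S23, and compare with the target:
  (1,3)=. (2,4)=. (3,0)=. -> step gives (2,1)='#' but target has '.' -> reject
  (1,3)=. (2,4)=. (3,0)=# -> step reproduces the target at every cell -> ACCEPT
  (1,3)=. (2,4)=# (3,0)=. -> step gives (1,3)='.' but target has '#' -> reject
  (1,3)=. (2,4)=# (3,0)=# -> step gives (1,3)='.' but target has '#' -> reject
  (1,3)=# (2,4)=. (3,0)=. -> step gives (0,2)='.' but target has '#' -> reject
  (1,3)=# (2,4)=. (3,0)=# -> step gives (0,2)='.' but target has '#' -> reject
  (1,3)=# (2,4)=# (3,0)=. -> step gives (0,2)='.' but target has '#' -> reject
  (1,3)=# (2,4)=# (3,0)=# -> step gives (0,2)='.' but target has '#' -> reject
Unique solution: (1,3)=dead, (2,4)=dead, (3,0)=live.
Check: live-neighbor counts of every cell in the completed generation 0:
23322
46331
34232
23110
Applying B3/S23 to generation 0 with these counts gives:
####.
..##.
#..#.
##...
which matches the target exactly.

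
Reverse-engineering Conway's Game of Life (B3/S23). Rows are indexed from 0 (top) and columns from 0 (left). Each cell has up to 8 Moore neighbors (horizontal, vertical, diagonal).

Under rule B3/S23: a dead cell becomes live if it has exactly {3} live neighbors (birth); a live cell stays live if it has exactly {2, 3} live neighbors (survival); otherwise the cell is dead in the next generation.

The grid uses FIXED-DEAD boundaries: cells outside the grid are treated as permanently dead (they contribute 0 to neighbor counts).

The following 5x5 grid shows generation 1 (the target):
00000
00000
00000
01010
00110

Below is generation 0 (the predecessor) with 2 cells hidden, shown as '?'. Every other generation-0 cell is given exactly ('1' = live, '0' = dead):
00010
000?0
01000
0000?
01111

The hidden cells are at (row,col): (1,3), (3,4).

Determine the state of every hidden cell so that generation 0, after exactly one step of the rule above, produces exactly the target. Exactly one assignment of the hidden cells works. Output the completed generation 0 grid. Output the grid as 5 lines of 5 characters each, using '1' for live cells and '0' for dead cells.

Hidden generation-0 cells (in order): (1,3), (3,4).
A hidden cell only influences target cells in its own 3x3 neighborhood. Try each of the 2^2 = 4 assignments, step the completed generation 0 forward once under B3/S23, and compare with the target:
  (1,3)=0 (3,4)=0 -> step reproduces the target at every cell -> ACCEPT
  (1,3)=0 (3,4)=1 -> step gives (3,3)='0' but target has '1' -> reject
  (1,3)=1 (3,4)=0 -> step gives (1,2)='1' but target has '0' -> reject
  (1,3)=1 (3,4)=1 -> step gives (1,2)='1' but target has '0' -> reject
Unique solution: (1,3)=dead, (3,4)=dead.
Check: live-neighbor counts of every cell in the completed generation 0:
00101
11211
10100
23432
11221
Applying B3/S23 to generation 0 with these counts gives:
00000
00000
00000
01010
00110
which matches the target exactly.

Answer: 00010
00000
01000
00000
01111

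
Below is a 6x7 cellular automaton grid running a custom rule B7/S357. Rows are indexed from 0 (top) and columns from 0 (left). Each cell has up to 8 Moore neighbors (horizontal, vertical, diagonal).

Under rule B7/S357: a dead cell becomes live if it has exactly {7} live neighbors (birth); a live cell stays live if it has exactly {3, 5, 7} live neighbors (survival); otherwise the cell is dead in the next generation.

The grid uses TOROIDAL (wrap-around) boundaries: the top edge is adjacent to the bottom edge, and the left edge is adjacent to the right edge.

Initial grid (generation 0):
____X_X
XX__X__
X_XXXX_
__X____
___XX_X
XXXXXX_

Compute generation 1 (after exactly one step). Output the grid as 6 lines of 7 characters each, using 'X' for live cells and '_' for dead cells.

Simulating step by step:
Generation 0 (given above): 20 live cells
Generation 1: 12 live cells
(generation 1 grid is the final answer)

Answer: ______X
XX_____
__X_X__
__X____
___X___
X_XXXX_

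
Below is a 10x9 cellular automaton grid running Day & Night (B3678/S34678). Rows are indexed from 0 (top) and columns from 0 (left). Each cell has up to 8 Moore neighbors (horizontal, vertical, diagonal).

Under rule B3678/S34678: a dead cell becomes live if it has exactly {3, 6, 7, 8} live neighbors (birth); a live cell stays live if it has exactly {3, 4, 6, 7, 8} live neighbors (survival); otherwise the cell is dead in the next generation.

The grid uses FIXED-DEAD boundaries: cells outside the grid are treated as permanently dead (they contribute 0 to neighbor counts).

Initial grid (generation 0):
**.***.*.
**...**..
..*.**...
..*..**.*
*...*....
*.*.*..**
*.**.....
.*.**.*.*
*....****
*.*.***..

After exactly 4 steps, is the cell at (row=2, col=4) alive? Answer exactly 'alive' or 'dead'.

Answer: dead

Derivation:
Simulating step by step:
Generation 0 (given above): 42 live cells
Generation 1: 29 live cells
***.**...
**..*.*..
...**..*.
.*...*...
......*.*
.........
..*..*..*
**.**.*..
..*..*...
.*...**..
Generation 2: 26 live cells
**.*.*...
**..*....
***.*.*..
....*.**.
.........
.......*.
.*.**....
.*.**....
*.**.*...
.........
Generation 3: 22 live cells
***.*....
.*..*....
**.....*.
.*.*.....
......**.
.........
...**....
***..*...
.***.....
.........
Generation 4: 16 live cells
.*.*.....
...*.....
**.......
*.*...**.
.........
.........
.**......
.*.......
***......
..*......

Cell (2,4) at generation 4: 0 -> dead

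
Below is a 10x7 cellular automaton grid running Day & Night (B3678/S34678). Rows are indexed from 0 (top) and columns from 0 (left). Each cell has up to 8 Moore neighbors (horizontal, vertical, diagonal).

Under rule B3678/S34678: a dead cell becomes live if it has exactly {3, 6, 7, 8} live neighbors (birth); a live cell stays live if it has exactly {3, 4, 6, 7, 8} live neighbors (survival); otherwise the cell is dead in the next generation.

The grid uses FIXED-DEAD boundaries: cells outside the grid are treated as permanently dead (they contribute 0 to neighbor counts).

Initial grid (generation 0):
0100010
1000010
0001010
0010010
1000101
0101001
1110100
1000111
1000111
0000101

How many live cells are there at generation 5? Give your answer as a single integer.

Simulating step by step:
Generation 0 (given above): 28 live cells
Generation 1: 24 live cells
0000000
0000001
0000001
0001011
0111000
0101100
1110101
1000111
0001111
0000000
Generation 2: 19 live cells
0000000
0000000
0000001
0000100
0001010
0010110
1110110
0010011
0000101
0000110
Generation 3: 15 live cells
0000000
0000000
0000000
0000010
0001010
0010011
0110100
0000001
0001111
0000010
Generation 4: 13 live cells
0000000
0000000
0000000
0000100
0000010
0110010
0001001
0010000
0000111
0000011
Generation 5: 12 live cells
0000000
0000000
0000000
0000000
0000100
0000101
0100000
0001101
0000011
0000111
Population at generation 5: 12

Answer: 12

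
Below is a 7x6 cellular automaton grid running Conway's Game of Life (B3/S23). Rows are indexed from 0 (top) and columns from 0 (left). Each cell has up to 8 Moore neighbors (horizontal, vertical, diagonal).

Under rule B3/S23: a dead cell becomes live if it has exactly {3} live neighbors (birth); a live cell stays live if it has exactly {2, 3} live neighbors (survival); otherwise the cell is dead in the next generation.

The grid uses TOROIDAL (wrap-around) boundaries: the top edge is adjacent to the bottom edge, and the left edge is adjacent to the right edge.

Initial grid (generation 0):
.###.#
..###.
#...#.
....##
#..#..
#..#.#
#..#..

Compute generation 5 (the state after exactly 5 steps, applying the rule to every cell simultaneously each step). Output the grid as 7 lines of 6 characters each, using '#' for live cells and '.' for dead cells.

Answer: ......
......
.#....
..####
.#....
#.....
....#.

Derivation:
Simulating step by step:
Generation 0 (given above): 18 live cells
Generation 1: 15 live cells
##...#
#.....
......
#..##.
#..#..
####.#
...#..
Generation 2: 15 live cells
##...#
##...#
.....#
...###
......
##.#.#
...#..
Generation 3: 13 live cells
.##.##
.#..#.
......
....##
..##..
#.#.#.
......
Generation 4: 23 live cells
######
######
....##
...##.
.##...
.##...
#.#.#.
Generation 5: 8 live cells
(generation 5 grid is the final answer)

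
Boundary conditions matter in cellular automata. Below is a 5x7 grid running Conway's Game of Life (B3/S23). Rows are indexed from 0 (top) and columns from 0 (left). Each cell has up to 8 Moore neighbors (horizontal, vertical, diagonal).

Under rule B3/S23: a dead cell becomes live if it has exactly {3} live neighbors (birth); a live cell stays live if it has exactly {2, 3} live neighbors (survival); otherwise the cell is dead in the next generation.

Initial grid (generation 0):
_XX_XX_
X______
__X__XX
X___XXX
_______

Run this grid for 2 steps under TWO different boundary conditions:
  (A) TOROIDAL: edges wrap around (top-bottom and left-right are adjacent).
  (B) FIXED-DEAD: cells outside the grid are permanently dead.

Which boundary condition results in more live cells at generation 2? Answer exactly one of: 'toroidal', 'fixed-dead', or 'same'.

Under TOROIDAL boundary, generation 2:
____X__
X_XXX__
XXX_XX_
X_XXX__
XXX____
Population = 17

Under FIXED-DEAD boundary, generation 2:
__XX___
_XXXX__
__X_X_X
____X_X
_____X_
Population = 12

Comparison: toroidal=17, fixed-dead=12 -> toroidal

Answer: toroidal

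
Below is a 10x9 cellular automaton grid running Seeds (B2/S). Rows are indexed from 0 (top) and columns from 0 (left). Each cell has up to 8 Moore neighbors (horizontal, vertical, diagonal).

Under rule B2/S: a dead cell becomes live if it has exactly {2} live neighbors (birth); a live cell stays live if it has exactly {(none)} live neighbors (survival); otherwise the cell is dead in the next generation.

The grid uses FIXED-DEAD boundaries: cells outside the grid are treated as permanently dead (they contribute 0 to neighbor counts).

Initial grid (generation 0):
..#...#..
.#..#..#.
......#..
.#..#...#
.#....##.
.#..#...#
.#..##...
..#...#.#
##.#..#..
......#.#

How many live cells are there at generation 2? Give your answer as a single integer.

Simulating step by step:
Generation 0 (given above): 27 live cells
Generation 1: 25 live cells
.#.#.#.#.
..##.....
#####...#
#.#......
...##....
...#.....
#.....#.#
.........
........#
###..#...
Generation 2: 14 live cells
......#..
.....####
.........
.....#...
.#.......
..#..#.#.
.......#.
........#
#.#......
.........
Population at generation 2: 14

Answer: 14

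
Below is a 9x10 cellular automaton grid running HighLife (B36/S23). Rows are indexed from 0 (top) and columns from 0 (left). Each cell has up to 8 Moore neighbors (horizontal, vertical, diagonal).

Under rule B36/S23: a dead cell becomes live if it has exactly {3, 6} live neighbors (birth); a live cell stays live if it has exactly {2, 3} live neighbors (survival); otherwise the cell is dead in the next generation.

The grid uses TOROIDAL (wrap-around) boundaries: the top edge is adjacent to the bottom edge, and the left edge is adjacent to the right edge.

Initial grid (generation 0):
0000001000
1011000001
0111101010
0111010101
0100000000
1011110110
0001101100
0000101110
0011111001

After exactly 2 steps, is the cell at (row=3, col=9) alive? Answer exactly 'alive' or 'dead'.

Simulating step by step:
Generation 0 (given above): 39 live cells
Generation 1: 35 live cells
1100001001
1000110101
0000011110
0000011110
0010010101
0110010110
0010010001
0011000010
0001100010
Generation 2: 36 live cells
0101001100
0100101000
0000000000
0000100001
0110110011
1111110101
0000101101
0010000011
1101100110

Cell (3,9) at generation 2: 1 -> alive

Answer: alive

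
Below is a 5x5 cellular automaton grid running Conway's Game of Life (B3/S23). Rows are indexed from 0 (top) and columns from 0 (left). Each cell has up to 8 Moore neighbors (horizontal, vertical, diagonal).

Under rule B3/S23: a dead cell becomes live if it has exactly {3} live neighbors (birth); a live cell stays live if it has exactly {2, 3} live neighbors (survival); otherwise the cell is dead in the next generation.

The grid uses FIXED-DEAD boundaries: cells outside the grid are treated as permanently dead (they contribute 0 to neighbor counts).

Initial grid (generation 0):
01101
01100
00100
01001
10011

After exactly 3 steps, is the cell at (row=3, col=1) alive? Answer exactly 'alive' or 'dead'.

Simulating step by step:
Generation 0 (given above): 11 live cells
Generation 1: 10 live cells
01110
00000
00110
01101
00011
Generation 2: 10 live cells
00100
01000
01110
01001
00111
Generation 3: 10 live cells
00000
01010
11010
01001
00111

Cell (3,1) at generation 3: 1 -> alive

Answer: alive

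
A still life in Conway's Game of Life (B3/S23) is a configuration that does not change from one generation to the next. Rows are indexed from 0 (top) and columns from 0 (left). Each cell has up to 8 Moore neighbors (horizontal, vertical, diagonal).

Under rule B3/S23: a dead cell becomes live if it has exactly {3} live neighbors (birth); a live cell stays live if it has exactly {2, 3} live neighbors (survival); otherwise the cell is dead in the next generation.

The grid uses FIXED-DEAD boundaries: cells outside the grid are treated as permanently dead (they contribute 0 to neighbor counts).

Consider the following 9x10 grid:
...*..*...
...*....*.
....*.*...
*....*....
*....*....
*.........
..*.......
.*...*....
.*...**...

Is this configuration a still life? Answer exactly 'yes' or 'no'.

Answer: no

Derivation:
Compute generation 1 and compare to generation 0 (given above):
Generation 1:
..........
...***.*..
....**....
....***...
**........
.*........
.*........
.**..**...
.....**...
Cell (0,3) differs: gen0=1 vs gen1=0 -> NOT a still life.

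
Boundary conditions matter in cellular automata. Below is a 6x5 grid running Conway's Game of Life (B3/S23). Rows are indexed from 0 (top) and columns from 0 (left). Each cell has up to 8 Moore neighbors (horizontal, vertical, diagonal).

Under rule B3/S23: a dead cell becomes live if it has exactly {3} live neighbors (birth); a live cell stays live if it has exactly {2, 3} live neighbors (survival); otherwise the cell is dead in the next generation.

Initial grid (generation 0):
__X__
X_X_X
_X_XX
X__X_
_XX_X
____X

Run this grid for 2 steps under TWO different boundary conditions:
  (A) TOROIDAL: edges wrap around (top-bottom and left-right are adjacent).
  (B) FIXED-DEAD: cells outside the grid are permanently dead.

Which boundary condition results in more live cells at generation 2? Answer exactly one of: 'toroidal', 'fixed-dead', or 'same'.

Answer: fixed-dead

Derivation:
Under TOROIDAL boundary, generation 2:
_____
__XXX
XX___
XXX__
__XX_
_____
Population = 10

Under FIXED-DEAD boundary, generation 2:
__XX_
X_X_X
XX_X_
X_XX_
_XXX_
__XX_
Population = 16

Comparison: toroidal=10, fixed-dead=16 -> fixed-dead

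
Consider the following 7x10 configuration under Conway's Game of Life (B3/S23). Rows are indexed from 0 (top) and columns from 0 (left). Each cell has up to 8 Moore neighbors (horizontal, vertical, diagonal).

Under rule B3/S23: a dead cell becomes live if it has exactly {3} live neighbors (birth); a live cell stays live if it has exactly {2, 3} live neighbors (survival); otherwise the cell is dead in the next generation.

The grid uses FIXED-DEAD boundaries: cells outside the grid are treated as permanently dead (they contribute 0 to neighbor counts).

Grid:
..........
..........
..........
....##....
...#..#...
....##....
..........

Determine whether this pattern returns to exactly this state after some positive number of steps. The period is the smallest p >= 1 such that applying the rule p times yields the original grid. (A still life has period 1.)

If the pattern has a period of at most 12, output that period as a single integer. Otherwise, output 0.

Answer: 1

Derivation:
Simulating and comparing each generation to the original:
Gen 0 (original, given above): 6 live cells
Gen 1: 6 live cells, MATCHES original -> period = 1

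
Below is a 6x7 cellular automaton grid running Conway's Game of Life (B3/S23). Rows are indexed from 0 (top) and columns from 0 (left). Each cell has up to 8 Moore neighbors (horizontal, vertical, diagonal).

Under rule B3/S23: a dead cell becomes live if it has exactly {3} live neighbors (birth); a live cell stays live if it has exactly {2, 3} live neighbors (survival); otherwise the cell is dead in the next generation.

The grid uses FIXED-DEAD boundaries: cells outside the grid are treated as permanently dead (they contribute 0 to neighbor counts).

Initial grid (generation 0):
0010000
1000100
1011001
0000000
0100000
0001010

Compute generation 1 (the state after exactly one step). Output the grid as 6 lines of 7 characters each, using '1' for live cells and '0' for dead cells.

Simulating step by step:
Generation 0 (given above): 10 live cells
Generation 1: 5 live cells
(generation 1 grid is the final answer)

Answer: 0000000
0010000
0101000
0110000
0000000
0000000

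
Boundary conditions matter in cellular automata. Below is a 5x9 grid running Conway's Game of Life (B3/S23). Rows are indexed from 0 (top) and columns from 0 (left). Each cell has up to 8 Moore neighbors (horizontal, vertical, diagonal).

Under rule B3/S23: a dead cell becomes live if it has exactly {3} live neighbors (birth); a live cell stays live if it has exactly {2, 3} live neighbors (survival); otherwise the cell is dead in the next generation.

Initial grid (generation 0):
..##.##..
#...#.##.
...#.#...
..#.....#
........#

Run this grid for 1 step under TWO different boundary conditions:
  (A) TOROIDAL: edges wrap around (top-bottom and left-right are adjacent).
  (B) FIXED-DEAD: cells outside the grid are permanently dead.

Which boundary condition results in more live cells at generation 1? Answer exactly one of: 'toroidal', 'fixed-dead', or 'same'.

Answer: toroidal

Derivation:
Under TOROIDAL boundary, generation 1:
...####.#
..#....#.
...######
.........
..##...#.
Population = 16

Under FIXED-DEAD boundary, generation 1:
...#####.
..#....#.
...#####.
.........
.........
Population = 12

Comparison: toroidal=16, fixed-dead=12 -> toroidal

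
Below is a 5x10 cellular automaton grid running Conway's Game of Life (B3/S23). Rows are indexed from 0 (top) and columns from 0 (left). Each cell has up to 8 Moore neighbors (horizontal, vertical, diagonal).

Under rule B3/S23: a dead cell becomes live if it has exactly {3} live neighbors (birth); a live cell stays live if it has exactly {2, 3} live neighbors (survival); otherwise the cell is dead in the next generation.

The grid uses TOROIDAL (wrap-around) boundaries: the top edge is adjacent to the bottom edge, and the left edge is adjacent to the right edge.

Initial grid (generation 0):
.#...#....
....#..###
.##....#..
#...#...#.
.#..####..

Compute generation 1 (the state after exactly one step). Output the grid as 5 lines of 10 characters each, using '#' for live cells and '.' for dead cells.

Answer: #.........
###...###.
##.#...#..
#.###...#.
##..#.##..

Derivation:
Simulating step by step:
Generation 0 (given above): 17 live cells
Generation 1: 21 live cells
(generation 1 grid is the final answer)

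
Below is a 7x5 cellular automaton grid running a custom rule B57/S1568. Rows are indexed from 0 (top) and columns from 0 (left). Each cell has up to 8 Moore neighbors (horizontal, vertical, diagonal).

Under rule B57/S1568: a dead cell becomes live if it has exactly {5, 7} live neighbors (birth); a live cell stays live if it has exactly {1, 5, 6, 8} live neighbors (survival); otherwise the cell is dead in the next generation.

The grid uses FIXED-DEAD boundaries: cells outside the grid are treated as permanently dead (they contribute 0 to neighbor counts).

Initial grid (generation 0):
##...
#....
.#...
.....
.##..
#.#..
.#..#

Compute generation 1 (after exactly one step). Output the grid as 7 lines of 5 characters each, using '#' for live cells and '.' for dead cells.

Simulating step by step:
Generation 0 (given above): 10 live cells
Generation 1: 2 live cells
(generation 1 grid is the final answer)

Answer: .....
.....
.#...
.....
.....
.#...
.....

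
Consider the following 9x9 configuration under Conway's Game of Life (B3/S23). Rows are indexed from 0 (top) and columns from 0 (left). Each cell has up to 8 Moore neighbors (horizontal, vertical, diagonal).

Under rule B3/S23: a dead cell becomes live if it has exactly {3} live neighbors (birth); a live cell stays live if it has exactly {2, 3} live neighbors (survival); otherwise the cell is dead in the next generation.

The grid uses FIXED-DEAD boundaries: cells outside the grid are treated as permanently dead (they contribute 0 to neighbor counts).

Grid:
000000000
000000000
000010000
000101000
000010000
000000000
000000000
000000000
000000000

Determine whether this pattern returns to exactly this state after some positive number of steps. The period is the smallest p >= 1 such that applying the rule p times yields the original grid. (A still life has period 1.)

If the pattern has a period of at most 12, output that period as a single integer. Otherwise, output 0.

Answer: 1

Derivation:
Simulating and comparing each generation to the original:
Gen 0 (original, given above): 4 live cells
Gen 1: 4 live cells, MATCHES original -> period = 1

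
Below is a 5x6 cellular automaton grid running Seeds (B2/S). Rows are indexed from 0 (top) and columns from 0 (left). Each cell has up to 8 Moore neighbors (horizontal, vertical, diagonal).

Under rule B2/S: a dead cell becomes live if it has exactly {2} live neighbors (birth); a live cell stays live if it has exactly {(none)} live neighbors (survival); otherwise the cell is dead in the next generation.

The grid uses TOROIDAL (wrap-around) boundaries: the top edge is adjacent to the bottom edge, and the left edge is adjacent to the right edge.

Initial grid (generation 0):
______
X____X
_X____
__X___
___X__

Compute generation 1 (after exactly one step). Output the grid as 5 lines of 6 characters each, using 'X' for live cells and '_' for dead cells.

Answer: X___XX
_X____
__X__X
_X_X__
__X___

Derivation:
Simulating step by step:
Generation 0 (given above): 5 live cells
Generation 1: 9 live cells
(generation 1 grid is the final answer)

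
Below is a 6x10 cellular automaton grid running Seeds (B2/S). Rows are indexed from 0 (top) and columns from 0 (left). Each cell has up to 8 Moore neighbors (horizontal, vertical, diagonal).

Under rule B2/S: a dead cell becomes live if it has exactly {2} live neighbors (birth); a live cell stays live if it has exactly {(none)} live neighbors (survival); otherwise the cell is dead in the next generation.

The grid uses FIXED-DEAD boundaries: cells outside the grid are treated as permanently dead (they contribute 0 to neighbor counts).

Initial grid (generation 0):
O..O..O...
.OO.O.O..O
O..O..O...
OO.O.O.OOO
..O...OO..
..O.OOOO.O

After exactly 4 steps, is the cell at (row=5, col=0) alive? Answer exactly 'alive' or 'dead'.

Answer: alive

Derivation:
Simulating step by step:
Generation 0 (given above): 27 live cells
Generation 1: 4 live cells
....O..O..
..........
..........
..........
O.........
.O........
Generation 2: 2 live cells
..........
..........
..........
..........
.O........
O.........
Generation 3: 2 live cells
..........
..........
..........
..........
O.........
.O........
Generation 4: 2 live cells
..........
..........
..........
..........
.O........
O.........

Cell (5,0) at generation 4: 1 -> alive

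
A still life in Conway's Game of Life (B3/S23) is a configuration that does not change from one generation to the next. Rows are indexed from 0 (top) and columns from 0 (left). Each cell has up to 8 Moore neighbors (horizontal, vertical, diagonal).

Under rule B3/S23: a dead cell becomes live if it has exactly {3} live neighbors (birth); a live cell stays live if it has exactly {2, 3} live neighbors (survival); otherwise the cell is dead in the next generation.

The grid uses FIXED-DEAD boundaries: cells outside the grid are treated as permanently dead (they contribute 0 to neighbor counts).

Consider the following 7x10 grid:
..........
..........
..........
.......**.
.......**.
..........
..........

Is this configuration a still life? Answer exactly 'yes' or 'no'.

Compute generation 1 and compare to generation 0 (given above):
Generation 1:
..........
..........
..........
.......**.
.......**.
..........
..........
The grids are IDENTICAL -> still life.

Answer: yes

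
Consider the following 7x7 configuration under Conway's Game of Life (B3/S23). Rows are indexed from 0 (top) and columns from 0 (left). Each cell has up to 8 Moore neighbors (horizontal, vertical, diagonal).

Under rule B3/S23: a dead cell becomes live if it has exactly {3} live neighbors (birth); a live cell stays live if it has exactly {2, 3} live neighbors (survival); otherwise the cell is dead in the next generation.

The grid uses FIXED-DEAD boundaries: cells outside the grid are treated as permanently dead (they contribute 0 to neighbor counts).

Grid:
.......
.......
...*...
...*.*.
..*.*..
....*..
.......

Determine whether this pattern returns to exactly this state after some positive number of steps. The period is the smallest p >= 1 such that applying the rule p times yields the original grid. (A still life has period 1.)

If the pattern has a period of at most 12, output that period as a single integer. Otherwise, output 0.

Simulating and comparing each generation to the original:
Gen 0 (original, given above): 6 live cells
Gen 1: 6 live cells, differs from original
Gen 2: 6 live cells, MATCHES original -> period = 2

Answer: 2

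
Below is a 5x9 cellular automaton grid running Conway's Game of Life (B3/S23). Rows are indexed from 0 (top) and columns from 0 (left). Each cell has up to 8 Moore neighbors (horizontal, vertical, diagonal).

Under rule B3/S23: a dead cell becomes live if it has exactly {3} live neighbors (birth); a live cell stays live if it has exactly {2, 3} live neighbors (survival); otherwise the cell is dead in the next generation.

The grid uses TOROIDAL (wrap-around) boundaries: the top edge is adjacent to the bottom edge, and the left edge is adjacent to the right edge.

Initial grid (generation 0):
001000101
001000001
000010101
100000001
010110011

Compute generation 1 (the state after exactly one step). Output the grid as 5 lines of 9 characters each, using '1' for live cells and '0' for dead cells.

Answer: 011000001
100101001
000000001
000111000
011100000

Derivation:
Simulating step by step:
Generation 0 (given above): 15 live cells
Generation 1: 14 live cells
(generation 1 grid is the final answer)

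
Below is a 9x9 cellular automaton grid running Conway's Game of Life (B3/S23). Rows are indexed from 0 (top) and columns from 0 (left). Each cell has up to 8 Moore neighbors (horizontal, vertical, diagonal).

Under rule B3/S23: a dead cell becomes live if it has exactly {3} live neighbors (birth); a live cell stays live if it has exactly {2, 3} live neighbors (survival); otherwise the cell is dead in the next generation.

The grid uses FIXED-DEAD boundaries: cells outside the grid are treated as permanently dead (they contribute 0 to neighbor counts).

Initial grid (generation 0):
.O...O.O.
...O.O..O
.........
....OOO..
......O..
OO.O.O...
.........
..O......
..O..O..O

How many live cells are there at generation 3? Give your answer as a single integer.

Answer: 5

Derivation:
Simulating step by step:
Generation 0 (given above): 18 live cells
Generation 1: 10 live cells
....O.O..
....O.O..
......O..
.....OO..
......O..
.........
.OO......
.........
.........
Generation 2: 9 live cells
.........
......OO.
......OO.
.....OOO.
.....OO..
.........
.........
.........
.........
Generation 3: 5 live cells
.........
......OO.
........O
.........
.....O.O.
.........
.........
.........
.........
Population at generation 3: 5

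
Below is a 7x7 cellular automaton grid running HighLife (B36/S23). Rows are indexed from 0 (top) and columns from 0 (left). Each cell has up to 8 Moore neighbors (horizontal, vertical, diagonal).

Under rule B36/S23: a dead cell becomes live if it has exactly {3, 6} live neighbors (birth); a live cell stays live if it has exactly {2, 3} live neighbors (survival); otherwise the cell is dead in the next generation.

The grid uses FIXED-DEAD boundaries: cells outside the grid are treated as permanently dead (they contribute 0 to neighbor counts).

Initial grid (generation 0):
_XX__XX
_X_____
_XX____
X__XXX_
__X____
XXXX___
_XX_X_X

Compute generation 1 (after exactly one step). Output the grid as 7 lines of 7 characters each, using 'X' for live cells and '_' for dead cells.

Answer: _XX____
X______
XXXXX__
___XX__
X______
X______
X______

Derivation:
Simulating step by step:
Generation 0 (given above): 20 live cells
Generation 1: 13 live cells
(generation 1 grid is the final answer)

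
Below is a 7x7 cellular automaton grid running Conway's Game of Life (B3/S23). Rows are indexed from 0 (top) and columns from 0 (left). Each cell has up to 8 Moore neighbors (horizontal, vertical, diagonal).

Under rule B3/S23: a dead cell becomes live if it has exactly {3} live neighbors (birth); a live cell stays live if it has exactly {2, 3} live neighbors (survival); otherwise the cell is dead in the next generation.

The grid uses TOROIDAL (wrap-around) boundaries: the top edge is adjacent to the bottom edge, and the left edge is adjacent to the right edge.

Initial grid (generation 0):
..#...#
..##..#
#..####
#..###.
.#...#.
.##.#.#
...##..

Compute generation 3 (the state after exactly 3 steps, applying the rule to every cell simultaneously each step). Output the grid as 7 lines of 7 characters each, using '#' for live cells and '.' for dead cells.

Simulating step by step:
Generation 0 (given above): 22 live cells
Generation 1: 19 live cells
..#.##.
.##....
##.....
####...
.#.....
###.#..
##..#..
Generation 2: 13 live cells
#.#.##.
#.##...
...#...
.......
.......
..##...
#...#.#
Generation 3: 13 live cells
(generation 3 grid is the final answer)

Answer: #.#.##.
..#...#
..##...
.......
.......
...#...
#.#.#.#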